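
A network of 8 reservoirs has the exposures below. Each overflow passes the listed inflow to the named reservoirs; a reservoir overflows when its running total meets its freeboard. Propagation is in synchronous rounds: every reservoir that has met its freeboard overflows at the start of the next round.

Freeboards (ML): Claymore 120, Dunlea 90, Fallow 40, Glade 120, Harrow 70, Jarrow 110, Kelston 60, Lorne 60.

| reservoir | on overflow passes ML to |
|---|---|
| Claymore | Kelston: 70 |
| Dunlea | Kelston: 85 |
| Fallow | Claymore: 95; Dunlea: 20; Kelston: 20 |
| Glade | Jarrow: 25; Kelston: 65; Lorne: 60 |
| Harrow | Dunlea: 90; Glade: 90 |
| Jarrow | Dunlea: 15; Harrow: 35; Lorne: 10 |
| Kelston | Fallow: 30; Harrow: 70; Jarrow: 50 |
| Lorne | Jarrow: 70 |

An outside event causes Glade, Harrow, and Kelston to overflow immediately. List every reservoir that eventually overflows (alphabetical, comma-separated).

Dunlea, Glade, Harrow, Jarrow, Kelston, Lorne

Round 1 — Glade, Harrow, Kelston overflow (initial).
  Dunlea: +90 → 90 ≥ 90
  Fallow: +30 → 30 < 40
  Jarrow: +25+50 → 75 < 110
  Lorne: +60 → 60 ≥ 60
Round 2 — Dunlea, Lorne overflow.
  Jarrow: +70 → 145 ≥ 110
Round 3 — Jarrow overflows.
No further overflows.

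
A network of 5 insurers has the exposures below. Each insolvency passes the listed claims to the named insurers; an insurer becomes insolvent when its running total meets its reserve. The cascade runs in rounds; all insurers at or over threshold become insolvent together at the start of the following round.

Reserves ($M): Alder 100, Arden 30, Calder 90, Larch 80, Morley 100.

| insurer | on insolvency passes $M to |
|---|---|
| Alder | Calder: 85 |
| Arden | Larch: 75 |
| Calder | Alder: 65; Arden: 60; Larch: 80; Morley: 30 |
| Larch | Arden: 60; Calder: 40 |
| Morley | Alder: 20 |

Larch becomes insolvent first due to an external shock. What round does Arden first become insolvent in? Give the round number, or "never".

Round 1 — Larch becomes insolvent (initial).
  Arden: +60 → 60 ≥ 30
  Calder: +40 → 40 < 90
Round 2 — Arden becomes insolvent.
No further insolvencies.

2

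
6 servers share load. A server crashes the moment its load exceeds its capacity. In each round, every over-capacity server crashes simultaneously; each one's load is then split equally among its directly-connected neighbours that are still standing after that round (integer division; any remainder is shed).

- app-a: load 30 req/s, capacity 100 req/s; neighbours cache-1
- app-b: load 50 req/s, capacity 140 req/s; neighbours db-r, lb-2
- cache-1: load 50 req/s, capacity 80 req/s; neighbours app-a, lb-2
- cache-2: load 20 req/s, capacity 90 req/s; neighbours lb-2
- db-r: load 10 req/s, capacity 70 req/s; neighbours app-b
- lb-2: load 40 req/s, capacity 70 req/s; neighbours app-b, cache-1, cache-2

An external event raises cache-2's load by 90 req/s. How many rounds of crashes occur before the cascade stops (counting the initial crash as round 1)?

Round 1 — cache-2 at 110 > 90. cache-2 crashes.
  cache-2 sheds 110 req/s to lb-2: 110 each.
    lb-2: 40+110 = 150 > 70
Round 2 — lb-2 crashes.
  lb-2 sheds 150 req/s to app-b, cache-1: 75 each.
    app-b: 50+75 = 125 ≤ 140
    cache-1: 50+75 = 125 > 80
Round 3 — cache-1 crashes.
  cache-1 sheds 125 req/s to app-a: 125 each.
    app-a: 30+125 = 155 > 100
Round 4 — app-a crashes.
  app-a sheds 155 req/s: no online neighbours, lost.
No further crashes.

4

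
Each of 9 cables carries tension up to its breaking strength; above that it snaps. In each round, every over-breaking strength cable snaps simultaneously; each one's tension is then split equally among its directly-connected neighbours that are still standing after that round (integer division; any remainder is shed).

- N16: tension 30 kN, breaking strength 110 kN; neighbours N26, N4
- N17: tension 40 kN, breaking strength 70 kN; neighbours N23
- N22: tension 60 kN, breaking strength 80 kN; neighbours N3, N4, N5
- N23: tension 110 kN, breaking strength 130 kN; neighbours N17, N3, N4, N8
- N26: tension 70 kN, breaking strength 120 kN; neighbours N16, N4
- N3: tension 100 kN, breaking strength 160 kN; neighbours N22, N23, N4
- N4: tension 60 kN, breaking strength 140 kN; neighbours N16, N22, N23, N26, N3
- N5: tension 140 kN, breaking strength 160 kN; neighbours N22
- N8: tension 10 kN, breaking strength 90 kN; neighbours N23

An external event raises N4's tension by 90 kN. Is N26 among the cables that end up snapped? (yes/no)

Round 1 — N4 at 150 > 140. N4 snaps.
  N4 sheds 150 kN to N16, N22, N23, N26, N3: 30 each.
    N16: 30+30 = 60 ≤ 110
    N22: 60+30 = 90 > 80
    N23: 110+30 = 140 > 130
    N26: 70+30 = 100 ≤ 120
    N3: 100+30 = 130 ≤ 160
Round 2 — N22, N23 snap.
  N22 sheds 90 kN to N3, N5: 45 each.
    N3: 130+45 = 175 > 160
    N5: 140+45 = 185 > 160
  N23 sheds 140 kN to N17, N3, N8: 46 each (2 lost).
    N17: 40+46 = 86 > 70
    N3: 175+46 = 221 > 160
    N8: 10+46 = 56 ≤ 90
Round 3 — N17, N3, N5 snap.
  N17 sheds 86 kN: no online neighbours, lost.
  N3 sheds 221 kN: no online neighbours, lost.
  N5 sheds 185 kN: no online neighbours, lost.
No further breaks.

no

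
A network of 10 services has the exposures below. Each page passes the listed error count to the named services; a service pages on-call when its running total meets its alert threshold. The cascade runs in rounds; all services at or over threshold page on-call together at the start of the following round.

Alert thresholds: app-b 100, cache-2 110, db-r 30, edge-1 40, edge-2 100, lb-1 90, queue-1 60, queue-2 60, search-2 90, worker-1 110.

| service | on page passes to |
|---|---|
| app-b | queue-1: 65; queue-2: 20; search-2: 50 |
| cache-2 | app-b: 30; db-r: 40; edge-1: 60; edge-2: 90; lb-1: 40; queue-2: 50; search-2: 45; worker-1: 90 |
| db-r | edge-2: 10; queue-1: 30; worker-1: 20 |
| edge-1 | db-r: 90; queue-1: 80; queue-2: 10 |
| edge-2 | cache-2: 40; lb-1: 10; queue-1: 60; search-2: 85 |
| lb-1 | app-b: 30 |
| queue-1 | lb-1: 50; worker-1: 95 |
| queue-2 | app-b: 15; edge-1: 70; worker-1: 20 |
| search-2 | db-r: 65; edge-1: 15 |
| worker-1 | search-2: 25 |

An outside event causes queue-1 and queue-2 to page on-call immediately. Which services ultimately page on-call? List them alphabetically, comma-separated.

db-r, edge-1, queue-1, queue-2, worker-1

Round 1 — queue-1, queue-2 page on-call (initial).
  app-b: +15 → 15 < 100
  edge-1: +70 → 70 ≥ 40
  lb-1: +50 → 50 < 90
  worker-1: +95+20 → 115 ≥ 110
Round 2 — edge-1, worker-1 page on-call.
  db-r: +90 → 90 ≥ 30
  search-2: +25 → 25 < 90
Round 3 — db-r pages on-call.
  edge-2: +10 → 10 < 100
No further pages.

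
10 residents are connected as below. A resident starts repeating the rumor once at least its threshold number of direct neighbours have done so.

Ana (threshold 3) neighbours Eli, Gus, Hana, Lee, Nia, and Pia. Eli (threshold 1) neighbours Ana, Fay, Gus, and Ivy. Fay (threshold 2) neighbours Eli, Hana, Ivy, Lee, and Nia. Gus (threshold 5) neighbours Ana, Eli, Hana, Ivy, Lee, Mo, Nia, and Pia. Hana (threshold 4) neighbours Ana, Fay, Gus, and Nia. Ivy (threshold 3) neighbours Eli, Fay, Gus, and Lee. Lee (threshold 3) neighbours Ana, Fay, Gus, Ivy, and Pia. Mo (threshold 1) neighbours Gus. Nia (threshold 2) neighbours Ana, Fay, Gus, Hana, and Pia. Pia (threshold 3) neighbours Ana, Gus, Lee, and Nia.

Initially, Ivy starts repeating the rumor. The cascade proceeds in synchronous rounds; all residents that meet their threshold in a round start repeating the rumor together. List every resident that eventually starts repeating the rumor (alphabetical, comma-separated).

Eli, Fay, Ivy

Round 1 — Ivy starts repeating the rumor (initial).
Round 2 — checking thresholds:
  Eli: 1 of 4 neighbours ≥ 1, starts repeating the rumor.
  Fay: 1 of 5 neighbours < 2, below threshold.
  Gus: 1 of 8 neighbours < 5, below threshold.
  Lee: 1 of 5 neighbours < 3, below threshold.
Round 3 — checking thresholds:
  Ana: 1 of 6 neighbours < 3, below threshold.
  Fay: 2 of 5 neighbours ≥ 2, starts repeating the rumor.
  Gus: 2 of 8 neighbours < 5, below threshold.
  Lee: 1 of 5 neighbours < 3, below threshold.
Round 4 — no new spreads; cascade stops.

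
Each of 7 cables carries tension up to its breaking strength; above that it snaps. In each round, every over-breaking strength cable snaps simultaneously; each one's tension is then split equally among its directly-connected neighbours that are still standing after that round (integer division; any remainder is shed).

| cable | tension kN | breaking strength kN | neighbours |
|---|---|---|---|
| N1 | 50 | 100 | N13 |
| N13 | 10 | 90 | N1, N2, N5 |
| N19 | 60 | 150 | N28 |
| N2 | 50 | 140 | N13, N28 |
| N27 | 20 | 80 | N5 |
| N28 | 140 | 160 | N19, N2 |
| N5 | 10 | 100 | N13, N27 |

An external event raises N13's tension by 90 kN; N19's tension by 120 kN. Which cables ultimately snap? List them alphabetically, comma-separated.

N13, N19, N2, N28

Round 1 — N13 at 100 > 90; N19 at 180 > 150. N13, N19 snap.
  N13 sheds 100 kN to N1, N2, N5: 33 each (1 lost).
    N1: 50+33 = 83 ≤ 100
    N2: 50+33 = 83 ≤ 140
    N5: 10+33 = 43 ≤ 100
  N19 sheds 180 kN to N28: 180 each.
    N28: 140+180 = 320 > 160
Round 2 — N28 snaps.
  N28 sheds 320 kN to N2: 320 each.
    N2: 83+320 = 403 > 140
Round 3 — N2 snaps.
  N2 sheds 403 kN: no online neighbours, lost.
No further breaks.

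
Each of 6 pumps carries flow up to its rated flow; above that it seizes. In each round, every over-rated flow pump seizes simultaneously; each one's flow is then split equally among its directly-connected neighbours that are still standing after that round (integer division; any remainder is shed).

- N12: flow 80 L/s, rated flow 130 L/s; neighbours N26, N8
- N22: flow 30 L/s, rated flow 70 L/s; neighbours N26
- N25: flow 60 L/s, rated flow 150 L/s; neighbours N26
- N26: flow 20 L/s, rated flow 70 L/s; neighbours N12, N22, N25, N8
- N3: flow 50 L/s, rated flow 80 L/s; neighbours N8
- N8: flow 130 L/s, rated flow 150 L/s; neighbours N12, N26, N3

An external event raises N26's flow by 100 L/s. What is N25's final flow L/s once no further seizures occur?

Round 1 — N26 at 120 > 70. N26 seizes.
  N26 sheds 120 L/s to N12, N22, N25, N8: 30 each.
    N12: 80+30 = 110 ≤ 130
    N22: 30+30 = 60 ≤ 70
    N25: 60+30 = 90 ≤ 150
    N8: 130+30 = 160 > 150
Round 2 — N8 seizes.
  N8 sheds 160 L/s to N12, N3: 80 each.
    N12: 110+80 = 190 > 130
    N3: 50+80 = 130 > 80
Round 3 — N12, N3 seize.
  N12 sheds 190 L/s: no online neighbours, lost.
  N3 sheds 130 L/s: no online neighbours, lost.
No further seizures.

90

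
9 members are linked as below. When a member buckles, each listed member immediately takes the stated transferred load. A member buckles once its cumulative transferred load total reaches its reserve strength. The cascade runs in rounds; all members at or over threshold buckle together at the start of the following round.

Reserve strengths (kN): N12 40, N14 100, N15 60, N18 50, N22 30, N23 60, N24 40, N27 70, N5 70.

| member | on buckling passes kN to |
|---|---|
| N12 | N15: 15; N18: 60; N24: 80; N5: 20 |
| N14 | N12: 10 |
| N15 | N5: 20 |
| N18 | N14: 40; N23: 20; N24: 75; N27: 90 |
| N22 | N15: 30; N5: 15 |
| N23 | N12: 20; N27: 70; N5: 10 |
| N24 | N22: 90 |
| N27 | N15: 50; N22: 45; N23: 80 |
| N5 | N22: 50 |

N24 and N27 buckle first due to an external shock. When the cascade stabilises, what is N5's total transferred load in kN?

Round 1 — N24, N27 buckle (initial).
  N15: +50 → 50 < 60
  N22: +90+45 → 135 ≥ 30
  N23: +80 → 80 ≥ 60
Round 2 — N22, N23 buckle.
  N12: +20 → 20 < 40
  N15: +30 → 80 ≥ 60
  N5: +15+10 → 25 < 70
Round 3 — N15 buckles.
  N5: +20 → 45 < 70
No further bucklings.

45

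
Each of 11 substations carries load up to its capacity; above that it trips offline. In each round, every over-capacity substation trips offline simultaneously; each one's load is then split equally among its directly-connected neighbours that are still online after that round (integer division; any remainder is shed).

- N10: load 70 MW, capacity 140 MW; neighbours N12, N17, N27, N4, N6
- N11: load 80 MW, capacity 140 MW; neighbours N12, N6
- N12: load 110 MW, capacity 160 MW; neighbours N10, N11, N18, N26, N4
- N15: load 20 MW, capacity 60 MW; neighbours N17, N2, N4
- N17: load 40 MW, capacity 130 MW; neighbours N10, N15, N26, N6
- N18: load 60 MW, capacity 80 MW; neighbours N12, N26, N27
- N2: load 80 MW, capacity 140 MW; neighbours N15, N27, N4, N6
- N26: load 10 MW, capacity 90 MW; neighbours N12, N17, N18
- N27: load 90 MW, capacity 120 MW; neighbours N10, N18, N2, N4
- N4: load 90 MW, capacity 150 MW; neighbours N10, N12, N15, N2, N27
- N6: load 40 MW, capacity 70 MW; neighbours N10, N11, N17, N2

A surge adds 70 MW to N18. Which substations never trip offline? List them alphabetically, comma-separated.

Round 1 — N18 at 130 > 80. N18 trips offline.
  N18 sheds 130 MW to N12, N26, N27: 43 each (1 lost).
    N12: 110+43 = 153 ≤ 160
    N26: 10+43 = 53 ≤ 90
    N27: 90+43 = 133 > 120
Round 2 — N27 trips offline.
  N27 sheds 133 MW to N10, N2, N4: 44 each (1 lost).
    N10: 70+44 = 114 ≤ 140
    N2: 80+44 = 124 ≤ 140
    N4: 90+44 = 134 ≤ 150
No further trips.

N10, N11, N12, N15, N17, N2, N26, N4, N6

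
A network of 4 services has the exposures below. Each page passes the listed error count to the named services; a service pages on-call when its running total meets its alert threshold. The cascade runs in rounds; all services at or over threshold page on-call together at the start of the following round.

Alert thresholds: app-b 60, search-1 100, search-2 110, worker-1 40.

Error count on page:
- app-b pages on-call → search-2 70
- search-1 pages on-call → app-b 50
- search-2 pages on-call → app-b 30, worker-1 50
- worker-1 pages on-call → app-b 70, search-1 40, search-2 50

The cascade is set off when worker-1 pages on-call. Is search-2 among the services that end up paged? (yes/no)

yes

Round 1 — worker-1 pages on-call (initial).
  app-b: +70 → 70 ≥ 60
  search-1: +40 → 40 < 100
  search-2: +50 → 50 < 110
Round 2 — app-b pages on-call.
  search-2: +70 → 120 ≥ 110
Round 3 — search-2 pages on-call.
No further pages.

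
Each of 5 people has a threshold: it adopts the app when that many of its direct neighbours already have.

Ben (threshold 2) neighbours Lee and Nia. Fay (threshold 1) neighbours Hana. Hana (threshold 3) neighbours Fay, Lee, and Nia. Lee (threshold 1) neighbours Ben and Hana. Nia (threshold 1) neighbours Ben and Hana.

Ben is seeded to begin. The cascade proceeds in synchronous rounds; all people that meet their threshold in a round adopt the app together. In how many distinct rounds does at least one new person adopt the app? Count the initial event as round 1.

2

Round 1 — Ben adopts the app (initial).
Round 2 — checking thresholds:
  Lee: 1 of 2 neighbours ≥ 1, adopts the app.
  Nia: 1 of 2 neighbours ≥ 1, adopts the app.
Round 3 — no new adoptions; cascade stops.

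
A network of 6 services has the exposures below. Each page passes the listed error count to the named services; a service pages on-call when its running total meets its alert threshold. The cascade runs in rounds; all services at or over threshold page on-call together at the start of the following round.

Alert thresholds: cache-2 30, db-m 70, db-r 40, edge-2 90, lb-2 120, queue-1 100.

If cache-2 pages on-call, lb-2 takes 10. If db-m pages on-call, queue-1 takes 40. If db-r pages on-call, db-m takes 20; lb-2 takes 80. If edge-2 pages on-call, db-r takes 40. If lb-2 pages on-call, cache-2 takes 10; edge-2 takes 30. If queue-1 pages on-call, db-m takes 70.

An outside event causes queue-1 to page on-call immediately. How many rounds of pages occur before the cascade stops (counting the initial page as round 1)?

Round 1 — queue-1 pages on-call (initial).
  db-m: +70 → 70 ≥ 70
Round 2 — db-m pages on-call.
No further pages.

2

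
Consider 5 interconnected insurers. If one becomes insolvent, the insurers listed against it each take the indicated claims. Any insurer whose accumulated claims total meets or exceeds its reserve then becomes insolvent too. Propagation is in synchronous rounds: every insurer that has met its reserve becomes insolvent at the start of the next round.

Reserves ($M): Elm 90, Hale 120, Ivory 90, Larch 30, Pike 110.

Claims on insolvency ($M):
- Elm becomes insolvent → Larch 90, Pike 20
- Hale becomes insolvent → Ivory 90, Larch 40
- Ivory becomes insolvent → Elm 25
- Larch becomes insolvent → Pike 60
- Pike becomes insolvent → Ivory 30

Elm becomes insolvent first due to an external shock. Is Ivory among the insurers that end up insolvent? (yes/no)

no

Round 1 — Elm becomes insolvent (initial).
  Larch: +90 → 90 ≥ 30
  Pike: +20 → 20 < 110
Round 2 — Larch becomes insolvent.
  Pike: +60 → 80 < 110
No further insolvencies.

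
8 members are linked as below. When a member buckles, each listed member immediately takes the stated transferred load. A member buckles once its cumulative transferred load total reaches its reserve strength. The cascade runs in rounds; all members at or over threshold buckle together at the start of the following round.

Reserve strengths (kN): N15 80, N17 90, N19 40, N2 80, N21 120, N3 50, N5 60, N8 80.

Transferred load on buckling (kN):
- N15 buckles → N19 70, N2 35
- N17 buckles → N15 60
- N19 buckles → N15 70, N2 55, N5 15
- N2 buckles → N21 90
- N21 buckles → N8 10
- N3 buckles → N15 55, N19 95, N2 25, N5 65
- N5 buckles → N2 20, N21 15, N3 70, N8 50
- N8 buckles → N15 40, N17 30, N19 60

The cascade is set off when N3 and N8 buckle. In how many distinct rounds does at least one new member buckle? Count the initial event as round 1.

Round 1 — N3, N8 buckle (initial).
  N15: +55+40 → 95 ≥ 80
  N17: +30 → 30 < 90
  N19: +95+60 → 155 ≥ 40
  N2: +25 → 25 < 80
  N5: +65 → 65 ≥ 60
Round 2 — N15, N19, N5 buckle.
  N2: +35+55+20 → 135 ≥ 80
  N21: +15 → 15 < 120
Round 3 — N2 buckles.
  N21: +90 → 105 < 120
No further bucklings.

3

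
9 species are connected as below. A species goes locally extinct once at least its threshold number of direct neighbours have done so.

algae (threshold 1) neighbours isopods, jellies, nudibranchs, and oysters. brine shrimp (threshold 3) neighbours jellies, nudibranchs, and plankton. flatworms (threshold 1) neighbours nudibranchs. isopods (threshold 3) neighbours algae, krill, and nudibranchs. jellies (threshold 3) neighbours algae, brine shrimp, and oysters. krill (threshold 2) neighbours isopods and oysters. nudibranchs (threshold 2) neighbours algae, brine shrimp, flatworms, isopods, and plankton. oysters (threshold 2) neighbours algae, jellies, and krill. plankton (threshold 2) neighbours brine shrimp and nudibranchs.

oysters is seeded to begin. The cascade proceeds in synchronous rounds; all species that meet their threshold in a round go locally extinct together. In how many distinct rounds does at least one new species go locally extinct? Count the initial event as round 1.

2

Round 1 — oysters goes locally extinct (initial).
Round 2 — checking thresholds:
  algae: 1 of 4 neighbours ≥ 1, goes locally extinct.
  jellies: 1 of 3 neighbours < 3, not yet.
  krill: 1 of 2 neighbours < 2, not yet.
Round 3 — no new extinctions; cascade stops.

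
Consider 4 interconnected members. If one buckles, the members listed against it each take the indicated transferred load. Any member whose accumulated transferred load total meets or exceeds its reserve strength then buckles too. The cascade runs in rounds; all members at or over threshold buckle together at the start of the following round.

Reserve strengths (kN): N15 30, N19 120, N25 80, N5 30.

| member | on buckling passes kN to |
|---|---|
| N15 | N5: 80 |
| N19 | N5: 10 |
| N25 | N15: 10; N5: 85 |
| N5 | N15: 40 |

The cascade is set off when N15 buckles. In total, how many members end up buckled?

Round 1 — N15 buckles (initial).
  N5: +80 → 80 ≥ 30
Round 2 — N5 buckles.
No further bucklings.

2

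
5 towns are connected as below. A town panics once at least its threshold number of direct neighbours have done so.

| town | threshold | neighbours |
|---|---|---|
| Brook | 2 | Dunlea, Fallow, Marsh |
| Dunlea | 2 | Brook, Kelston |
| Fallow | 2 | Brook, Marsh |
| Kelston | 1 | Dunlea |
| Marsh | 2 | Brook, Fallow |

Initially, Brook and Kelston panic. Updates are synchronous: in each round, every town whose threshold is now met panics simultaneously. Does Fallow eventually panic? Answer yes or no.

Round 1 — Brook, Kelston panic (initial).
Round 2 — checking thresholds:
  Dunlea: 2 of 2 neighbours ≥ 2, panics.
  Fallow: 1 of 2 neighbours < 2, not yet.
  Marsh: 1 of 2 neighbours < 2, not yet.
Round 3 — no new panics; cascade stops.

no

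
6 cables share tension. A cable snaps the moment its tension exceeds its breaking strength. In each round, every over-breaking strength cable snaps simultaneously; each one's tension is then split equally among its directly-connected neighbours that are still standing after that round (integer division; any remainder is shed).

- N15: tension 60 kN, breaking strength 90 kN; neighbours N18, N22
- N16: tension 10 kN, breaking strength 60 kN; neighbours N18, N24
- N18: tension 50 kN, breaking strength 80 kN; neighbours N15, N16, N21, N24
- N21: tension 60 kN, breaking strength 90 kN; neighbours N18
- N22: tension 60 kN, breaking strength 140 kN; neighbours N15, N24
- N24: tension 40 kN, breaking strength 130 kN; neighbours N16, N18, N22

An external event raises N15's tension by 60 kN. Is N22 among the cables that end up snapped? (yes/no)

Round 1 — N15 at 120 > 90. N15 snaps.
  N15 sheds 120 kN to N18, N22: 60 each.
    N18: 50+60 = 110 > 80
    N22: 60+60 = 120 ≤ 140
Round 2 — N18 snaps.
  N18 sheds 110 kN to N16, N21, N24: 36 each (2 lost).
    N16: 10+36 = 46 ≤ 60
    N21: 60+36 = 96 > 90
    N24: 40+36 = 76 ≤ 130
Round 3 — N21 snaps.
  N21 sheds 96 kN: no online neighbours, lost.
No further breaks.

no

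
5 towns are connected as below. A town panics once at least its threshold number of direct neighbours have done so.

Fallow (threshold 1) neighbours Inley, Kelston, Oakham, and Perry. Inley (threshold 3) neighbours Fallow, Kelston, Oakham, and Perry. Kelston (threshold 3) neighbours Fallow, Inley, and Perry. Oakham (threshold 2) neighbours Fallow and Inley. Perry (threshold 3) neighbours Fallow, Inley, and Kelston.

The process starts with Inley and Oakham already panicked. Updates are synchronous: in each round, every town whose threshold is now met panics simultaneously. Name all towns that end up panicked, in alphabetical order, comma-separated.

Round 1 — Inley, Oakham panic (initial).
Round 2 — checking thresholds:
  Fallow: 2 of 4 neighbours ≥ 1, panics.
  Kelston: 1 of 3 neighbours < 3, below threshold.
  Perry: 1 of 3 neighbours < 3, below threshold.
Round 3 — no new panics; cascade stops.

Fallow, Inley, Oakham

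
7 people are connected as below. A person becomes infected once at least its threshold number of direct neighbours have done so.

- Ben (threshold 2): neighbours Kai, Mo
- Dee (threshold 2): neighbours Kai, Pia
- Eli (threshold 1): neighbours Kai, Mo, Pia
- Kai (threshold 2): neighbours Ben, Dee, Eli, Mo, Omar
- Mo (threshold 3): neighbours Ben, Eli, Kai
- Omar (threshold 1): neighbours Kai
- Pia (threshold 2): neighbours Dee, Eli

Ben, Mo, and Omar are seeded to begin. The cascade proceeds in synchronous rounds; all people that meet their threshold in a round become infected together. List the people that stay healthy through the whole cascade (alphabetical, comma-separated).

Dee, Pia

Round 1 — Ben, Mo, Omar become infected (initial).
Round 2 — checking thresholds:
  Eli: 1 of 3 neighbours ≥ 1, becomes infected.
  Kai: 3 of 5 neighbours ≥ 2, becomes infected.
Round 3 — no new infections; cascade stops.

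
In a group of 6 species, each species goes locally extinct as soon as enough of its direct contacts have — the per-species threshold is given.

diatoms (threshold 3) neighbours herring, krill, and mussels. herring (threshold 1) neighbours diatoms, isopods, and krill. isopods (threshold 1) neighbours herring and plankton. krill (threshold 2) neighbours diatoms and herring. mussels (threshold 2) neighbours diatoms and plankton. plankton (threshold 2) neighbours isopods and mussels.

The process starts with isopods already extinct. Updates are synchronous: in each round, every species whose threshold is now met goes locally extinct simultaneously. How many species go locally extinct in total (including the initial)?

2

Round 1 — isopods goes locally extinct (initial).
Round 2 — checking thresholds:
  herring: 1 of 3 neighbours ≥ 1, goes locally extinct.
  plankton: 1 of 2 neighbours < 2, holds.
Round 3 — no new extinctions; cascade stops.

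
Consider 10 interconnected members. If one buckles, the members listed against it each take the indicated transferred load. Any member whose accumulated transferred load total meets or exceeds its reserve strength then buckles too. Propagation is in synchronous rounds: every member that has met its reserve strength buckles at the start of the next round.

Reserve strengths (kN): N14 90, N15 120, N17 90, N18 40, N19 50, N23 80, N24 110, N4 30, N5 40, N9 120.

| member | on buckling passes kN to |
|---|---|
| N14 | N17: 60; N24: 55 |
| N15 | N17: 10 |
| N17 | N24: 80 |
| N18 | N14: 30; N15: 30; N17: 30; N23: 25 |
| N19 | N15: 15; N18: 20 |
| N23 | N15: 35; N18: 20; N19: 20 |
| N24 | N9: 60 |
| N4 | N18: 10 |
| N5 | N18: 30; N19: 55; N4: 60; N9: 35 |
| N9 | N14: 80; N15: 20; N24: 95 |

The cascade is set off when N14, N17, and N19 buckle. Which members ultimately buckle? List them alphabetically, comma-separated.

N14, N17, N19, N24

Round 1 — N14, N17, N19 buckle (initial).
  N15: +15 → 15 < 120
  N18: +20 → 20 < 40
  N24: +55+80 → 135 ≥ 110
Round 2 — N24 buckles.
  N9: +60 → 60 < 120
No further bucklings.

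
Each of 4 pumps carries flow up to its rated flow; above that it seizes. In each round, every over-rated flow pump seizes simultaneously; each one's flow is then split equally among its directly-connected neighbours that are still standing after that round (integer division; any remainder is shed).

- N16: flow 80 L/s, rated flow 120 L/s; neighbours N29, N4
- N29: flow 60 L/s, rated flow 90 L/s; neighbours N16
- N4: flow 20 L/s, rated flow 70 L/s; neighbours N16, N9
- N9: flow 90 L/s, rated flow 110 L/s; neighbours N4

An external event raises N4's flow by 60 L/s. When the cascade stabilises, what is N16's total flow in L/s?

120

Round 1 — N4 at 80 > 70. N4 seizes.
  N4 sheds 80 L/s to N16, N9: 40 each.
    N16: 80+40 = 120 ≤ 120
    N9: 90+40 = 130 > 110
Round 2 — N9 seizes.
  N9 sheds 130 L/s: no online neighbours, lost.
No further seizures.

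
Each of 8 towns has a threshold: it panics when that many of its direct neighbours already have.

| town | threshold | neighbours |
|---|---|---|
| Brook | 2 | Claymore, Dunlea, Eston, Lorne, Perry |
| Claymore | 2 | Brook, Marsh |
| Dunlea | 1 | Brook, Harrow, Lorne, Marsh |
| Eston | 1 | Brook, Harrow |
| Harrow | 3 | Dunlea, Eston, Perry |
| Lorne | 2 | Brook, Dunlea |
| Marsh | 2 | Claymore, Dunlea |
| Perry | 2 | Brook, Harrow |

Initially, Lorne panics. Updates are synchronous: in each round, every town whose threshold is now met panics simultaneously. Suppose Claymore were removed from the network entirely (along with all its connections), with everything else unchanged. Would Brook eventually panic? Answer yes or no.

yes

With Claymore removed:
Round 1 — Lorne panics (initial).
Round 2 — checking thresholds:
  Brook: 1 of 4 neighbours < 2, holds.
  Dunlea: 1 of 4 neighbours ≥ 1, panics.
Round 3 — checking thresholds:
  Brook: 2 of 4 neighbours ≥ 2, panics.
  Harrow: 1 of 3 neighbours < 3, holds.
  Marsh: 1 of 1 neighbours < 2, holds.
Round 4 — checking thresholds:
  Eston: 1 of 2 neighbours ≥ 1, panics.
  Harrow: 1 of 3 neighbours < 3, holds.
  Marsh: 1 of 1 neighbours < 2, holds.
  Perry: 1 of 2 neighbours < 2, holds.
Round 5 — no new panics; cascade stops.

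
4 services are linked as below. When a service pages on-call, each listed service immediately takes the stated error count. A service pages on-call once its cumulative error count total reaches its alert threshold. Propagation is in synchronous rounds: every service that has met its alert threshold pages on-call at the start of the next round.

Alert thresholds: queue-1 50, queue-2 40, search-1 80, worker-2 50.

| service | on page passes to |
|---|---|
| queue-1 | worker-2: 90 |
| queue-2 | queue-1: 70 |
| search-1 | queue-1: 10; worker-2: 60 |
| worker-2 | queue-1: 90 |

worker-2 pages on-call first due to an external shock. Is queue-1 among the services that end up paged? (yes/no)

yes

Round 1 — worker-2 pages on-call (initial).
  queue-1: +90 → 90 ≥ 50
Round 2 — queue-1 pages on-call.
No further pages.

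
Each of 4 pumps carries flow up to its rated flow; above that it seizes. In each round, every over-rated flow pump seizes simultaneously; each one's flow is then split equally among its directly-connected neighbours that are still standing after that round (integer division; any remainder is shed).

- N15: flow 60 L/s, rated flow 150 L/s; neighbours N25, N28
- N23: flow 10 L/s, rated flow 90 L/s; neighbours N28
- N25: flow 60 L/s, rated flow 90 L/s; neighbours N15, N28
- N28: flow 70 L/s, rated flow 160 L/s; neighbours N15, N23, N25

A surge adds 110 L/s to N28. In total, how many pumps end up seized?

3

Round 1 — N28 at 180 > 160. N28 seizes.
  N28 sheds 180 L/s to N15, N23, N25: 60 each.
    N15: 60+60 = 120 ≤ 150
    N23: 10+60 = 70 ≤ 90
    N25: 60+60 = 120 > 90
Round 2 — N25 seizes.
  N25 sheds 120 L/s to N15: 120 each.
    N15: 120+120 = 240 > 150
Round 3 — N15 seizes.
  N15 sheds 240 L/s: no online neighbours, lost.
No further seizures.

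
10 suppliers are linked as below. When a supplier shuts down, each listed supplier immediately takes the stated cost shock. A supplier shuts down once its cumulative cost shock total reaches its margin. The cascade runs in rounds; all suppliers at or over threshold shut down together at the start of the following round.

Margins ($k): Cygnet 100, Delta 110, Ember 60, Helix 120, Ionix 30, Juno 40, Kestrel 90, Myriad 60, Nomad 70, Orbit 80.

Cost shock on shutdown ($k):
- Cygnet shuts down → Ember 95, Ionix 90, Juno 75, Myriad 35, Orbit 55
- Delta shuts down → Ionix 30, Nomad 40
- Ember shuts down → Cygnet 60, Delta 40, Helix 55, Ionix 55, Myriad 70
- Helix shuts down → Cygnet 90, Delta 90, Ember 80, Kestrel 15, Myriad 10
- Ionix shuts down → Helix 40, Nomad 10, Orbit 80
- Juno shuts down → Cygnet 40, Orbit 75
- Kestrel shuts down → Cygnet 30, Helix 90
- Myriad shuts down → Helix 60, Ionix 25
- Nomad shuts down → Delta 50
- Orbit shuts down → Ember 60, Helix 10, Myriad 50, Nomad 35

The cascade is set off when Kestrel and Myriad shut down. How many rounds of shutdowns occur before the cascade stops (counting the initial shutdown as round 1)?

6

Round 1 — Kestrel, Myriad shut down (initial).
  Cygnet: +30 → 30 < 100
  Helix: +90+60 → 150 ≥ 120
  Ionix: +25 → 25 < 30
Round 2 — Helix shuts down.
  Cygnet: +90 → 120 ≥ 100
  Delta: +90 → 90 < 110
  Ember: +80 → 80 ≥ 60
Round 3 — Cygnet, Ember shut down.
  Delta: +40 → 130 ≥ 110
  Ionix: +90+55 → 170 ≥ 30
  Juno: +75 → 75 ≥ 40
  Orbit: +55 → 55 < 80
Round 4 — Delta, Ionix, Juno shut down.
  Nomad: +40+10 → 50 < 70
  Orbit: +80+75 → 210 ≥ 80
Round 5 — Orbit shuts down.
  Nomad: +35 → 85 ≥ 70
Round 6 — Nomad shuts down.
No further shutdowns.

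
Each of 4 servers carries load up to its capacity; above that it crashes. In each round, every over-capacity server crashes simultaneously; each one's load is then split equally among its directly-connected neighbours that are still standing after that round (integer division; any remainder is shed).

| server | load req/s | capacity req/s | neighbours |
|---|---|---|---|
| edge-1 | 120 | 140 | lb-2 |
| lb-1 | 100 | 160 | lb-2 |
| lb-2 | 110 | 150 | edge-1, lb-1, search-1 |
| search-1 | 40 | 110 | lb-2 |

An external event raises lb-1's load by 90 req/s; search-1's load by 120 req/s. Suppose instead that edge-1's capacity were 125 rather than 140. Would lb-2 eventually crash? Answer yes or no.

yes

With edge-1's capacity at 125:
Round 1 — lb-1 at 190 > 160; search-1 at 160 > 110. lb-1, search-1 crash.
  lb-1 sheds 190 req/s to lb-2: 190 each.
    lb-2: 110+190 = 300 > 150
  search-1 sheds 160 req/s to lb-2: 160 each.
    lb-2: 300+160 = 460 > 150
Round 2 — lb-2 crashes.
  lb-2 sheds 460 req/s to edge-1: 460 each.
    edge-1: 120+460 = 580 > 125
Round 3 — edge-1 crashes.
  edge-1 sheds 580 req/s: no online neighbours, lost.
No further crashes.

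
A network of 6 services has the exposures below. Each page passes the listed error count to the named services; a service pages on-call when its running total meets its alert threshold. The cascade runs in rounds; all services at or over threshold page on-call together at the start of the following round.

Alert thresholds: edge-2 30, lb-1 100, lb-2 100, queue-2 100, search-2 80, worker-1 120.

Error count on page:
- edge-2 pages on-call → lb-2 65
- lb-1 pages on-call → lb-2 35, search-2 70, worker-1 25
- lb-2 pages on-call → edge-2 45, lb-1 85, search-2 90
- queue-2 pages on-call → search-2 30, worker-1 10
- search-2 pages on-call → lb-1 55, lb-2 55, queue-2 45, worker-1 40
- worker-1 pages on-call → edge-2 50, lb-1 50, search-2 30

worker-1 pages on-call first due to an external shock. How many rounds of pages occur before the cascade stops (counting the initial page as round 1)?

2

Round 1 — worker-1 pages on-call (initial).
  edge-2: +50 → 50 ≥ 30
  lb-1: +50 → 50 < 100
  search-2: +30 → 30 < 80
Round 2 — edge-2 pages on-call.
  lb-2: +65 → 65 < 100
No further pages.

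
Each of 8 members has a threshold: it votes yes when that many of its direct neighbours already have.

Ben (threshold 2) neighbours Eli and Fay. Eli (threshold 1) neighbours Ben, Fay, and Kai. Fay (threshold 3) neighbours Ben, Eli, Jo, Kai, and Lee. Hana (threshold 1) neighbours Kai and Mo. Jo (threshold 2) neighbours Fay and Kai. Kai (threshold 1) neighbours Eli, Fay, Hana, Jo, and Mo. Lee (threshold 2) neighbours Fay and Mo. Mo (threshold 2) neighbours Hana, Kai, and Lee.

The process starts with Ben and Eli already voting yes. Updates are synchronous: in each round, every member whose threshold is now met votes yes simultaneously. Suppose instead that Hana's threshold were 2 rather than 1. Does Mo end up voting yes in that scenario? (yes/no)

no

With Hana's threshold at 2:
Round 1 — Ben, Eli vote yes (initial).
Round 2 — checking thresholds:
  Fay: 2 of 5 neighbours < 3, below threshold.
  Kai: 1 of 5 neighbours ≥ 1, votes yes.
Round 3 — checking thresholds:
  Fay: 3 of 5 neighbours ≥ 3, votes yes.
  Hana: 1 of 2 neighbours < 2, below threshold.
  Jo: 1 of 2 neighbours < 2, below threshold.
  Mo: 1 of 3 neighbours < 2, below threshold.
Round 4 — checking thresholds:
  Hana: 1 of 2 neighbours < 2, below threshold.
  Jo: 2 of 2 neighbours ≥ 2, votes yes.
  Lee: 1 of 2 neighbours < 2, below threshold.
  Mo: 1 of 3 neighbours < 2, below threshold.
Round 5 — no new yes votes; cascade stops.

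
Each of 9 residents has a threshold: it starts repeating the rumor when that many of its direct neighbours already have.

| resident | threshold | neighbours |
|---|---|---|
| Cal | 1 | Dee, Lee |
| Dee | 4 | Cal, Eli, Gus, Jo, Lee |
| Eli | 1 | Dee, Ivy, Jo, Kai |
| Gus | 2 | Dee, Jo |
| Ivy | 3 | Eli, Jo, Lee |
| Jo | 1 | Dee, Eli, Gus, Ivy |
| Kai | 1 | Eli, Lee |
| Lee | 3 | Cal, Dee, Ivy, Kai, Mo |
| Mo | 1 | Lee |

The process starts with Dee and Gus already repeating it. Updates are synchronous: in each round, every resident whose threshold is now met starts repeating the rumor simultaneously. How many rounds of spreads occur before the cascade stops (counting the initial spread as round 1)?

Round 1 — Dee, Gus start repeating the rumor (initial).
Round 2 — checking thresholds:
  Cal: 1 of 2 neighbours ≥ 1, starts repeating the rumor.
  Eli: 1 of 4 neighbours ≥ 1, starts repeating the rumor.
  Jo: 2 of 4 neighbours ≥ 1, starts repeating the rumor.
  Lee: 1 of 5 neighbours < 3, holds.
Round 3 — checking thresholds:
  Ivy: 2 of 3 neighbours < 3, holds.
  Kai: 1 of 2 neighbours ≥ 1, starts repeating the rumor.
  Lee: 2 of 5 neighbours < 3, holds.
Round 4 — checking thresholds:
  Ivy: 2 of 3 neighbours < 3, holds.
  Lee: 3 of 5 neighbours ≥ 3, starts repeating the rumor.
Round 5 — checking thresholds:
  Ivy: 3 of 3 neighbours ≥ 3, starts repeating the rumor.
  Mo: 1 of 1 neighbours ≥ 1, starts repeating the rumor.
Round 6 — no new spreads; cascade stops.

5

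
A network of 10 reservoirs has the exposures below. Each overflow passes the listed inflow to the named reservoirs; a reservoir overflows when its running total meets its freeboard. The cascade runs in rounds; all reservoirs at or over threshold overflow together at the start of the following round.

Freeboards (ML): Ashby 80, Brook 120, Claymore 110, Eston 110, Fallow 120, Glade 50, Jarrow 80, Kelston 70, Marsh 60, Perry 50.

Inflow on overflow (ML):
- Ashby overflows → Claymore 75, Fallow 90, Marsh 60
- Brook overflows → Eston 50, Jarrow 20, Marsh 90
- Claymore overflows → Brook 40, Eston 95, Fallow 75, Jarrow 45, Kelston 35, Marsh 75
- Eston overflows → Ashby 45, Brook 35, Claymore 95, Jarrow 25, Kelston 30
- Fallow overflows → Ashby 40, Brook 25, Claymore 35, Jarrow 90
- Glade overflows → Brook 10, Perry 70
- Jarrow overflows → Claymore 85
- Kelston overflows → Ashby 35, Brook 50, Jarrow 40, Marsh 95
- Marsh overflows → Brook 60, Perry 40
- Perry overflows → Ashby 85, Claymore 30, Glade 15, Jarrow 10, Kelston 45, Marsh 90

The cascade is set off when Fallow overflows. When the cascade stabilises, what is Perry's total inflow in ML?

40

Round 1 — Fallow overflows (initial).
  Ashby: +40 → 40 < 80
  Brook: +25 → 25 < 120
  Claymore: +35 → 35 < 110
  Jarrow: +90 → 90 ≥ 80
Round 2 — Jarrow overflows.
  Claymore: +85 → 120 ≥ 110
Round 3 — Claymore overflows.
  Brook: +40 → 65 < 120
  Eston: +95 → 95 < 110
  Kelston: +35 → 35 < 70
  Marsh: +75 → 75 ≥ 60
Round 4 — Marsh overflows.
  Brook: +60 → 125 ≥ 120
  Perry: +40 → 40 < 50
Round 5 — Brook overflows.
  Eston: +50 → 145 ≥ 110
Round 6 — Eston overflows.
  Ashby: +45 → 85 ≥ 80
  Kelston: +30 → 65 < 70
Round 7 — Ashby overflows.
No further overflows.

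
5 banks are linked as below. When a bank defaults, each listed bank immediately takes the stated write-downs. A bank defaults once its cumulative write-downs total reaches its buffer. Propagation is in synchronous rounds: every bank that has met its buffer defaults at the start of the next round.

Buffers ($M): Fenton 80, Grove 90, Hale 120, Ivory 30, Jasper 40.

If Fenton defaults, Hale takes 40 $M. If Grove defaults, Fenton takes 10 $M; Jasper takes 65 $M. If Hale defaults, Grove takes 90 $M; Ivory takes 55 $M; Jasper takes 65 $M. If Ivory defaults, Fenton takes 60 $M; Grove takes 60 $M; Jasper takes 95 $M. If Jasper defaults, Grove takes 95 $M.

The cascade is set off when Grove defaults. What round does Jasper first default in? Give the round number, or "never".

Round 1 — Grove defaults (initial).
  Fenton: +10 → 10 < 80
  Jasper: +65 → 65 ≥ 40
Round 2 — Jasper defaults.
No further defaults.

2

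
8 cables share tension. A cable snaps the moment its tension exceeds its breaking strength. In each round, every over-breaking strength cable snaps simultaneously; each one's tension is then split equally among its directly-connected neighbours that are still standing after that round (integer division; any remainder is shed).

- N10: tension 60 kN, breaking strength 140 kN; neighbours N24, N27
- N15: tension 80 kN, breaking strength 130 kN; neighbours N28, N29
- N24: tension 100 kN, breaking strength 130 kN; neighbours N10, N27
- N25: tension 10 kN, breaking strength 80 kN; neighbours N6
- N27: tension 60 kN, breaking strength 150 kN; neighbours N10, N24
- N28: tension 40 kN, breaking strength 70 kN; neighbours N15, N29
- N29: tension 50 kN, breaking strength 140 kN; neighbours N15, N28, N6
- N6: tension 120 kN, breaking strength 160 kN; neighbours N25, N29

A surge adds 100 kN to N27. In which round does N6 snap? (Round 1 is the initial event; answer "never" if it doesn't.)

never

Round 1 — N27 at 160 > 150. N27 snaps.
  N27 sheds 160 kN to N10, N24: 80 each.
    N10: 60+80 = 140 ≤ 140
    N24: 100+80 = 180 > 130
Round 2 — N24 snaps.
  N24 sheds 180 kN to N10: 180 each.
    N10: 140+180 = 320 > 140
Round 3 — N10 snaps.
  N10 sheds 320 kN: no online neighbours, lost.
No further breaks.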